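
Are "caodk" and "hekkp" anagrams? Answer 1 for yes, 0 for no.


Strings: "caodk", "hekkp"
Sorted first:  acdko
Sorted second: ehkkp
Differ at position 0: 'a' vs 'e' => not anagrams

0


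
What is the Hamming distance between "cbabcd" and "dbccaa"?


Comparing "cbabcd" and "dbccaa" position by position:
  Position 0: 'c' vs 'd' => differ
  Position 1: 'b' vs 'b' => same
  Position 2: 'a' vs 'c' => differ
  Position 3: 'b' vs 'c' => differ
  Position 4: 'c' vs 'a' => differ
  Position 5: 'd' vs 'a' => differ
Total differences (Hamming distance): 5

5


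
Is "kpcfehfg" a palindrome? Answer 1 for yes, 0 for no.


Input: kpcfehfg
Reversed: gfhefcpk
  Compare pos 0 ('k') with pos 7 ('g'): MISMATCH
  Compare pos 1 ('p') with pos 6 ('f'): MISMATCH
  Compare pos 2 ('c') with pos 5 ('h'): MISMATCH
  Compare pos 3 ('f') with pos 4 ('e'): MISMATCH
Result: not a palindrome

0


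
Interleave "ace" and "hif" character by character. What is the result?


Interleaving "ace" and "hif":
  Position 0: 'a' from first, 'h' from second => "ah"
  Position 1: 'c' from first, 'i' from second => "ci"
  Position 2: 'e' from first, 'f' from second => "ef"
Result: ahcief

ahcief


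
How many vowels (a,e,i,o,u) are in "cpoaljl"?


Input: cpoaljl
Checking each character:
  'c' at position 0: consonant
  'p' at position 1: consonant
  'o' at position 2: vowel (running total: 1)
  'a' at position 3: vowel (running total: 2)
  'l' at position 4: consonant
  'j' at position 5: consonant
  'l' at position 6: consonant
Total vowels: 2

2


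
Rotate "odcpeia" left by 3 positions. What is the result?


Input: "odcpeia", rotate left by 3
First 3 characters: "odc"
Remaining characters: "peia"
Concatenate remaining + first: "peia" + "odc" = "peiaodc"

peiaodc


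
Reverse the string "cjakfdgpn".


Input: cjakfdgpn
Reading characters right to left:
  Position 8: 'n'
  Position 7: 'p'
  Position 6: 'g'
  Position 5: 'd'
  Position 4: 'f'
  Position 3: 'k'
  Position 2: 'a'
  Position 1: 'j'
  Position 0: 'c'
Reversed: npgdfkajc

npgdfkajc


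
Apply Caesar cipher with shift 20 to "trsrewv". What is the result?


Caesar cipher: shift "trsrewv" by 20
  't' (pos 19) + 20 = pos 13 = 'n'
  'r' (pos 17) + 20 = pos 11 = 'l'
  's' (pos 18) + 20 = pos 12 = 'm'
  'r' (pos 17) + 20 = pos 11 = 'l'
  'e' (pos 4) + 20 = pos 24 = 'y'
  'w' (pos 22) + 20 = pos 16 = 'q'
  'v' (pos 21) + 20 = pos 15 = 'p'
Result: nlmlyqp

nlmlyqp


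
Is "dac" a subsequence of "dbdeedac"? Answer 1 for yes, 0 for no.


Check if "dac" is a subsequence of "dbdeedac"
Greedy scan:
  Position 0 ('d'): matches sub[0] = 'd'
  Position 1 ('b'): no match needed
  Position 2 ('d'): no match needed
  Position 3 ('e'): no match needed
  Position 4 ('e'): no match needed
  Position 5 ('d'): no match needed
  Position 6 ('a'): matches sub[1] = 'a'
  Position 7 ('c'): matches sub[2] = 'c'
All 3 characters matched => is a subsequence

1


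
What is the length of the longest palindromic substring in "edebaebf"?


Input: "edebaebf"
Checking substrings for palindromes:
  [0:3] "ede" (len 3) => palindrome
Longest palindromic substring: "ede" with length 3

3


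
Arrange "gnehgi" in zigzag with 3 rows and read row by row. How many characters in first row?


Zigzag "gnehgi" into 3 rows:
Placing characters:
  'g' => row 0
  'n' => row 1
  'e' => row 2
  'h' => row 1
  'g' => row 0
  'i' => row 1
Rows:
  Row 0: "gg"
  Row 1: "nhi"
  Row 2: "e"
First row length: 2

2


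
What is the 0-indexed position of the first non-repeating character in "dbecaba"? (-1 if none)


Input: dbecaba
Character frequencies:
  'a': 2
  'b': 2
  'c': 1
  'd': 1
  'e': 1
Scanning left to right for freq == 1:
  Position 0 ('d'): unique! => answer = 0

0


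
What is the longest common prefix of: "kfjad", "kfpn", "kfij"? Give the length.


Words: kfjad, kfpn, kfij
  Position 0: all 'k' => match
  Position 1: all 'f' => match
  Position 2: ('j', 'p', 'i') => mismatch, stop
LCP = "kf" (length 2)

2


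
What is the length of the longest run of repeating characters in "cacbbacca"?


Input: "cacbbacca"
Scanning for longest run:
  Position 1 ('a'): new char, reset run to 1
  Position 2 ('c'): new char, reset run to 1
  Position 3 ('b'): new char, reset run to 1
  Position 4 ('b'): continues run of 'b', length=2
  Position 5 ('a'): new char, reset run to 1
  Position 6 ('c'): new char, reset run to 1
  Position 7 ('c'): continues run of 'c', length=2
  Position 8 ('a'): new char, reset run to 1
Longest run: 'b' with length 2

2


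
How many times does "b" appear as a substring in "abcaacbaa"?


Searching for "b" in "abcaacbaa"
Scanning each position:
  Position 0: "a" => no
  Position 1: "b" => MATCH
  Position 2: "c" => no
  Position 3: "a" => no
  Position 4: "a" => no
  Position 5: "c" => no
  Position 6: "b" => MATCH
  Position 7: "a" => no
  Position 8: "a" => no
Total occurrences: 2

2


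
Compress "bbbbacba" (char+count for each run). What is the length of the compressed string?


Input: bbbbacba
Runs:
  'b' x 4 => "b4"
  'a' x 1 => "a1"
  'c' x 1 => "c1"
  'b' x 1 => "b1"
  'a' x 1 => "a1"
Compressed: "b4a1c1b1a1"
Compressed length: 10

10


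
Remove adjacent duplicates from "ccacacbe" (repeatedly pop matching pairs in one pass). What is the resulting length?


Input: ccacacbe
Stack-based adjacent duplicate removal:
  Read 'c': push. Stack: c
  Read 'c': matches stack top 'c' => pop. Stack: (empty)
  Read 'a': push. Stack: a
  Read 'c': push. Stack: ac
  Read 'a': push. Stack: aca
  Read 'c': push. Stack: acac
  Read 'b': push. Stack: acacb
  Read 'e': push. Stack: acacbe
Final stack: "acacbe" (length 6)

6


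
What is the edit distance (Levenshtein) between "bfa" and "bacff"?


Computing edit distance: "bfa" -> "bacff"
DP table:
           b    a    c    f    f
      0    1    2    3    4    5
  b   1    0    1    2    3    4
  f   2    1    1    2    2    3
  a   3    2    1    2    3    3
Edit distance = dp[3][5] = 3

3


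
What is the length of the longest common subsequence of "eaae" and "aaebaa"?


LCS of "eaae" and "aaebaa"
DP table:
           a    a    e    b    a    a
      0    0    0    0    0    0    0
  e   0    0    0    1    1    1    1
  a   0    1    1    1    1    2    2
  a   0    1    2    2    2    2    3
  e   0    1    2    3    3    3    3
LCS length = dp[4][6] = 3

3


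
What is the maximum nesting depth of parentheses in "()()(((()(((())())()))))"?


Input: "()()(((()(((())())()))))"
Tracking depth:
  Position 0 '(': depth becomes 1
  Position 1 ')': depth becomes 0
  Position 2 '(': depth becomes 1
  Position 3 ')': depth becomes 0
  Position 4 '(': depth becomes 1
  Position 5 '(': depth becomes 2
  Position 6 '(': depth becomes 3
  Position 7 '(': depth becomes 4
  Position 8 ')': depth becomes 3
  Position 9 '(': depth becomes 4
  Position 10 '(': depth becomes 5
  Position 11 '(': depth becomes 6
  Position 12 '(': depth becomes 7
  Position 13 ')': depth becomes 6
  Position 14 ')': depth becomes 5
  Position 15 '(': depth becomes 6
  Position 16 ')': depth becomes 5
  Position 17 ')': depth becomes 4
  Position 18 '(': depth becomes 5
  Position 19 ')': depth becomes 4
  Position 20 ')': depth becomes 3
  Position 21 ')': depth becomes 2
  Position 22 ')': depth becomes 1
  Position 23 ')': depth becomes 0
Maximum depth reached: 7

7


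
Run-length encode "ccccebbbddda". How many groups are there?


Input: ccccebbbddda
Scanning for consecutive runs:
  Group 1: 'c' x 4 (positions 0-3)
  Group 2: 'e' x 1 (positions 4-4)
  Group 3: 'b' x 3 (positions 5-7)
  Group 4: 'd' x 3 (positions 8-10)
  Group 5: 'a' x 1 (positions 11-11)
Total groups: 5

5


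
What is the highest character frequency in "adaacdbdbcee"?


Input: adaacdbdbcee
Character counts:
  'a': 3
  'b': 2
  'c': 2
  'd': 3
  'e': 2
Maximum frequency: 3

3


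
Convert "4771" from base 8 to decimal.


Input: "4771" in base 8
Positional expansion:
  Digit '4' (value 4) x 8^3 = 2048
  Digit '7' (value 7) x 8^2 = 448
  Digit '7' (value 7) x 8^1 = 56
  Digit '1' (value 1) x 8^0 = 1
Sum = 2553

2553


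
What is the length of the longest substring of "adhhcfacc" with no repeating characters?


Input: "adhhcfacc"
Sliding window (track last position of each char):
  Position 0 ('a'): window [0,0] length 1 -- new best
  Position 1 ('d'): window [0,1] length 2 -- new best
  Position 2 ('h'): window [0,2] length 3 -- new best
  Position 3 ('h'): repeat (last at 2), move window start to 3
  Position 3 ('h'): window [3,3] length 1
  Position 4 ('c'): window [3,4] length 2
  Position 5 ('f'): window [3,5] length 3
  Position 6 ('a'): window [3,6] length 4 -- new best
  Position 7 ('c'): repeat (last at 4), move window start to 5
  Position 7 ('c'): window [5,7] length 3
  Position 8 ('c'): repeat (last at 7), move window start to 8
  Position 8 ('c'): window [8,8] length 1
Longest substring with no repeats: "hcfa" with length 4

4


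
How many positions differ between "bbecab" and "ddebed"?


Comparing "bbecab" and "ddebed" position by position:
  Position 0: 'b' vs 'd' => DIFFER
  Position 1: 'b' vs 'd' => DIFFER
  Position 2: 'e' vs 'e' => same
  Position 3: 'c' vs 'b' => DIFFER
  Position 4: 'a' vs 'e' => DIFFER
  Position 5: 'b' vs 'd' => DIFFER
Positions that differ: 5

5


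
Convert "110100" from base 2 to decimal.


Input: "110100" in base 2
Positional expansion:
  Digit '1' (value 1) x 2^5 = 32
  Digit '1' (value 1) x 2^4 = 16
  Digit '0' (value 0) x 2^3 = 0
  Digit '1' (value 1) x 2^2 = 4
  Digit '0' (value 0) x 2^1 = 0
  Digit '0' (value 0) x 2^0 = 0
Sum = 52

52


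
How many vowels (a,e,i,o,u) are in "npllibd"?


Input: npllibd
Checking each character:
  'n' at position 0: consonant
  'p' at position 1: consonant
  'l' at position 2: consonant
  'l' at position 3: consonant
  'i' at position 4: vowel (running total: 1)
  'b' at position 5: consonant
  'd' at position 6: consonant
Total vowels: 1

1


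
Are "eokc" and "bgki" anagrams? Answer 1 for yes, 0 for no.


Strings: "eokc", "bgki"
Sorted first:  ceko
Sorted second: bgik
Differ at position 0: 'c' vs 'b' => not anagrams

0


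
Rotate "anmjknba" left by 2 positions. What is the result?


Input: "anmjknba", rotate left by 2
First 2 characters: "an"
Remaining characters: "mjknba"
Concatenate remaining + first: "mjknba" + "an" = "mjknbaan"

mjknbaan


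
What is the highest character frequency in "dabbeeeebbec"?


Input: dabbeeeebbec
Character counts:
  'a': 1
  'b': 4
  'c': 1
  'd': 1
  'e': 5
Maximum frequency: 5

5


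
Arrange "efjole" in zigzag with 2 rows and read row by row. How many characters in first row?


Zigzag "efjole" into 2 rows:
Placing characters:
  'e' => row 0
  'f' => row 1
  'j' => row 0
  'o' => row 1
  'l' => row 0
  'e' => row 1
Rows:
  Row 0: "ejl"
  Row 1: "foe"
First row length: 3

3


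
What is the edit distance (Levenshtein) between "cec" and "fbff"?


Computing edit distance: "cec" -> "fbff"
DP table:
           f    b    f    f
      0    1    2    3    4
  c   1    1    2    3    4
  e   2    2    2    3    4
  c   3    3    3    3    4
Edit distance = dp[3][4] = 4

4


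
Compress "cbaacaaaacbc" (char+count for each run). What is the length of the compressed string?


Input: cbaacaaaacbc
Runs:
  'c' x 1 => "c1"
  'b' x 1 => "b1"
  'a' x 2 => "a2"
  'c' x 1 => "c1"
  'a' x 4 => "a4"
  'c' x 1 => "c1"
  'b' x 1 => "b1"
  'c' x 1 => "c1"
Compressed: "c1b1a2c1a4c1b1c1"
Compressed length: 16

16


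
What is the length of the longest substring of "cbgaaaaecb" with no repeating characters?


Input: "cbgaaaaecb"
Sliding window (track last position of each char):
  Position 0 ('c'): window [0,0] length 1 -- new best
  Position 1 ('b'): window [0,1] length 2 -- new best
  Position 2 ('g'): window [0,2] length 3 -- new best
  Position 3 ('a'): window [0,3] length 4 -- new best
  Position 4 ('a'): repeat (last at 3), move window start to 4
  Position 4 ('a'): window [4,4] length 1
  Position 5 ('a'): repeat (last at 4), move window start to 5
  Position 5 ('a'): window [5,5] length 1
  Position 6 ('a'): repeat (last at 5), move window start to 6
  Position 6 ('a'): window [6,6] length 1
  Position 7 ('e'): window [6,7] length 2
  Position 8 ('c'): window [6,8] length 3
  Position 9 ('b'): window [6,9] length 4
Longest substring with no repeats: "cbga" with length 4

4


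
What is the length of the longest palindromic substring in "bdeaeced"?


Input: "bdeaeced"
Checking substrings for palindromes:
  [2:5] "eae" (len 3) => palindrome
  [4:7] "ece" (len 3) => palindrome
Longest palindromic substring: "eae" with length 3

3


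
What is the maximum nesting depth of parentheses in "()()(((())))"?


Input: "()()(((())))"
Tracking depth:
  Position 0 '(': depth becomes 1
  Position 1 ')': depth becomes 0
  Position 2 '(': depth becomes 1
  Position 3 ')': depth becomes 0
  Position 4 '(': depth becomes 1
  Position 5 '(': depth becomes 2
  Position 6 '(': depth becomes 3
  Position 7 '(': depth becomes 4
  Position 8 ')': depth becomes 3
  Position 9 ')': depth becomes 2
  Position 10 ')': depth becomes 1
  Position 11 ')': depth becomes 0
Maximum depth reached: 4

4


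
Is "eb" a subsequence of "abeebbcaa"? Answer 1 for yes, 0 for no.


Check if "eb" is a subsequence of "abeebbcaa"
Greedy scan:
  Position 0 ('a'): no match needed
  Position 1 ('b'): no match needed
  Position 2 ('e'): matches sub[0] = 'e'
  Position 3 ('e'): no match needed
  Position 4 ('b'): matches sub[1] = 'b'
  Position 5 ('b'): no match needed
  Position 6 ('c'): no match needed
  Position 7 ('a'): no match needed
  Position 8 ('a'): no match needed
All 2 characters matched => is a subsequence

1


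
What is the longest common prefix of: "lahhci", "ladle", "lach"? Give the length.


Words: lahhci, ladle, lach
  Position 0: all 'l' => match
  Position 1: all 'a' => match
  Position 2: ('h', 'd', 'c') => mismatch, stop
LCP = "la" (length 2)

2


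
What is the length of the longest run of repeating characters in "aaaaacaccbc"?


Input: "aaaaacaccbc"
Scanning for longest run:
  Position 1 ('a'): continues run of 'a', length=2
  Position 2 ('a'): continues run of 'a', length=3
  Position 3 ('a'): continues run of 'a', length=4
  Position 4 ('a'): continues run of 'a', length=5
  Position 5 ('c'): new char, reset run to 1
  Position 6 ('a'): new char, reset run to 1
  Position 7 ('c'): new char, reset run to 1
  Position 8 ('c'): continues run of 'c', length=2
  Position 9 ('b'): new char, reset run to 1
  Position 10 ('c'): new char, reset run to 1
Longest run: 'a' with length 5

5


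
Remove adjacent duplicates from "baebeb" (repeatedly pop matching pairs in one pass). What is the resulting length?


Input: baebeb
Stack-based adjacent duplicate removal:
  Read 'b': push. Stack: b
  Read 'a': push. Stack: ba
  Read 'e': push. Stack: bae
  Read 'b': push. Stack: baeb
  Read 'e': push. Stack: baebe
  Read 'b': push. Stack: baebeb
Final stack: "baebeb" (length 6)

6


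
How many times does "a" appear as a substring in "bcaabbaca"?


Searching for "a" in "bcaabbaca"
Scanning each position:
  Position 0: "b" => no
  Position 1: "c" => no
  Position 2: "a" => MATCH
  Position 3: "a" => MATCH
  Position 4: "b" => no
  Position 5: "b" => no
  Position 6: "a" => MATCH
  Position 7: "c" => no
  Position 8: "a" => MATCH
Total occurrences: 4

4


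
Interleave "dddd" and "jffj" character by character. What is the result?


Interleaving "dddd" and "jffj":
  Position 0: 'd' from first, 'j' from second => "dj"
  Position 1: 'd' from first, 'f' from second => "df"
  Position 2: 'd' from first, 'f' from second => "df"
  Position 3: 'd' from first, 'j' from second => "dj"
Result: djdfdfdj

djdfdfdj


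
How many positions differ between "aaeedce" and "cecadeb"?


Comparing "aaeedce" and "cecadeb" position by position:
  Position 0: 'a' vs 'c' => DIFFER
  Position 1: 'a' vs 'e' => DIFFER
  Position 2: 'e' vs 'c' => DIFFER
  Position 3: 'e' vs 'a' => DIFFER
  Position 4: 'd' vs 'd' => same
  Position 5: 'c' vs 'e' => DIFFER
  Position 6: 'e' vs 'b' => DIFFER
Positions that differ: 6

6


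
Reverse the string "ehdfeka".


Input: ehdfeka
Reading characters right to left:
  Position 6: 'a'
  Position 5: 'k'
  Position 4: 'e'
  Position 3: 'f'
  Position 2: 'd'
  Position 1: 'h'
  Position 0: 'e'
Reversed: akefdhe

akefdhe


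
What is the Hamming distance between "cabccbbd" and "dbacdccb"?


Comparing "cabccbbd" and "dbacdccb" position by position:
  Position 0: 'c' vs 'd' => differ
  Position 1: 'a' vs 'b' => differ
  Position 2: 'b' vs 'a' => differ
  Position 3: 'c' vs 'c' => same
  Position 4: 'c' vs 'd' => differ
  Position 5: 'b' vs 'c' => differ
  Position 6: 'b' vs 'c' => differ
  Position 7: 'd' vs 'b' => differ
Total differences (Hamming distance): 7

7


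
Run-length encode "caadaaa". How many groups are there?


Input: caadaaa
Scanning for consecutive runs:
  Group 1: 'c' x 1 (positions 0-0)
  Group 2: 'a' x 2 (positions 1-2)
  Group 3: 'd' x 1 (positions 3-3)
  Group 4: 'a' x 3 (positions 4-6)
Total groups: 4

4


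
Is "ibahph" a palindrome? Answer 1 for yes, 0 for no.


Input: ibahph
Reversed: hphabi
  Compare pos 0 ('i') with pos 5 ('h'): MISMATCH
  Compare pos 1 ('b') with pos 4 ('p'): MISMATCH
  Compare pos 2 ('a') with pos 3 ('h'): MISMATCH
Result: not a palindrome

0


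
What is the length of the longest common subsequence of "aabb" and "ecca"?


LCS of "aabb" and "ecca"
DP table:
           e    c    c    a
      0    0    0    0    0
  a   0    0    0    0    1
  a   0    0    0    0    1
  b   0    0    0    0    1
  b   0    0    0    0    1
LCS length = dp[4][4] = 1

1


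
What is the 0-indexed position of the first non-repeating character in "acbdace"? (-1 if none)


Input: acbdace
Character frequencies:
  'a': 2
  'b': 1
  'c': 2
  'd': 1
  'e': 1
Scanning left to right for freq == 1:
  Position 0 ('a'): freq=2, skip
  Position 1 ('c'): freq=2, skip
  Position 2 ('b'): unique! => answer = 2

2


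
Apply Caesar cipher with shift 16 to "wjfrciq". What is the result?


Caesar cipher: shift "wjfrciq" by 16
  'w' (pos 22) + 16 = pos 12 = 'm'
  'j' (pos 9) + 16 = pos 25 = 'z'
  'f' (pos 5) + 16 = pos 21 = 'v'
  'r' (pos 17) + 16 = pos 7 = 'h'
  'c' (pos 2) + 16 = pos 18 = 's'
  'i' (pos 8) + 16 = pos 24 = 'y'
  'q' (pos 16) + 16 = pos 6 = 'g'
Result: mzvhsyg

mzvhsyg


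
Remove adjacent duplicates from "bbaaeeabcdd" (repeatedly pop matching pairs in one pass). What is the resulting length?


Input: bbaaeeabcdd
Stack-based adjacent duplicate removal:
  Read 'b': push. Stack: b
  Read 'b': matches stack top 'b' => pop. Stack: (empty)
  Read 'a': push. Stack: a
  Read 'a': matches stack top 'a' => pop. Stack: (empty)
  Read 'e': push. Stack: e
  Read 'e': matches stack top 'e' => pop. Stack: (empty)
  Read 'a': push. Stack: a
  Read 'b': push. Stack: ab
  Read 'c': push. Stack: abc
  Read 'd': push. Stack: abcd
  Read 'd': matches stack top 'd' => pop. Stack: abc
Final stack: "abc" (length 3)

3


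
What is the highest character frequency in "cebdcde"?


Input: cebdcde
Character counts:
  'b': 1
  'c': 2
  'd': 2
  'e': 2
Maximum frequency: 2

2


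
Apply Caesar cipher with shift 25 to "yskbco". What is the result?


Caesar cipher: shift "yskbco" by 25
  'y' (pos 24) + 25 = pos 23 = 'x'
  's' (pos 18) + 25 = pos 17 = 'r'
  'k' (pos 10) + 25 = pos 9 = 'j'
  'b' (pos 1) + 25 = pos 0 = 'a'
  'c' (pos 2) + 25 = pos 1 = 'b'
  'o' (pos 14) + 25 = pos 13 = 'n'
Result: xrjabn

xrjabn


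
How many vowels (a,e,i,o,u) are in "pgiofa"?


Input: pgiofa
Checking each character:
  'p' at position 0: consonant
  'g' at position 1: consonant
  'i' at position 2: vowel (running total: 1)
  'o' at position 3: vowel (running total: 2)
  'f' at position 4: consonant
  'a' at position 5: vowel (running total: 3)
Total vowels: 3

3


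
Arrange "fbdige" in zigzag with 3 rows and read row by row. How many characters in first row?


Zigzag "fbdige" into 3 rows:
Placing characters:
  'f' => row 0
  'b' => row 1
  'd' => row 2
  'i' => row 1
  'g' => row 0
  'e' => row 1
Rows:
  Row 0: "fg"
  Row 1: "bie"
  Row 2: "d"
First row length: 2

2


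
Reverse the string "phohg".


Input: phohg
Reading characters right to left:
  Position 4: 'g'
  Position 3: 'h'
  Position 2: 'o'
  Position 1: 'h'
  Position 0: 'p'
Reversed: ghohp

ghohp


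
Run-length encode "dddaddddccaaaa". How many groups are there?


Input: dddaddddccaaaa
Scanning for consecutive runs:
  Group 1: 'd' x 3 (positions 0-2)
  Group 2: 'a' x 1 (positions 3-3)
  Group 3: 'd' x 4 (positions 4-7)
  Group 4: 'c' x 2 (positions 8-9)
  Group 5: 'a' x 4 (positions 10-13)
Total groups: 5

5


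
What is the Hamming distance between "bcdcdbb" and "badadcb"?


Comparing "bcdcdbb" and "badadcb" position by position:
  Position 0: 'b' vs 'b' => same
  Position 1: 'c' vs 'a' => differ
  Position 2: 'd' vs 'd' => same
  Position 3: 'c' vs 'a' => differ
  Position 4: 'd' vs 'd' => same
  Position 5: 'b' vs 'c' => differ
  Position 6: 'b' vs 'b' => same
Total differences (Hamming distance): 3

3


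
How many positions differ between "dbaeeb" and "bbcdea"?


Comparing "dbaeeb" and "bbcdea" position by position:
  Position 0: 'd' vs 'b' => DIFFER
  Position 1: 'b' vs 'b' => same
  Position 2: 'a' vs 'c' => DIFFER
  Position 3: 'e' vs 'd' => DIFFER
  Position 4: 'e' vs 'e' => same
  Position 5: 'b' vs 'a' => DIFFER
Positions that differ: 4

4


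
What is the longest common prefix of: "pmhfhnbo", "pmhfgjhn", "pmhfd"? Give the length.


Words: pmhfhnbo, pmhfgjhn, pmhfd
  Position 0: all 'p' => match
  Position 1: all 'm' => match
  Position 2: all 'h' => match
  Position 3: all 'f' => match
  Position 4: ('h', 'g', 'd') => mismatch, stop
LCP = "pmhf" (length 4)

4


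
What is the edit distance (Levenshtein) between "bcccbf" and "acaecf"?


Computing edit distance: "bcccbf" -> "acaecf"
DP table:
           a    c    a    e    c    f
      0    1    2    3    4    5    6
  b   1    1    2    3    4    5    6
  c   2    2    1    2    3    4    5
  c   3    3    2    2    3    3    4
  c   4    4    3    3    3    3    4
  b   5    5    4    4    4    4    4
  f   6    6    5    5    5    5    4
Edit distance = dp[6][6] = 4

4


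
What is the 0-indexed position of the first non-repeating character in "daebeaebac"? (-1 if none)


Input: daebeaebac
Character frequencies:
  'a': 3
  'b': 2
  'c': 1
  'd': 1
  'e': 3
Scanning left to right for freq == 1:
  Position 0 ('d'): unique! => answer = 0

0


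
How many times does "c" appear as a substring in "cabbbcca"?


Searching for "c" in "cabbbcca"
Scanning each position:
  Position 0: "c" => MATCH
  Position 1: "a" => no
  Position 2: "b" => no
  Position 3: "b" => no
  Position 4: "b" => no
  Position 5: "c" => MATCH
  Position 6: "c" => MATCH
  Position 7: "a" => no
Total occurrences: 3

3


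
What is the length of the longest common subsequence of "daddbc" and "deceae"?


LCS of "daddbc" and "deceae"
DP table:
           d    e    c    e    a    e
      0    0    0    0    0    0    0
  d   0    1    1    1    1    1    1
  a   0    1    1    1    1    2    2
  d   0    1    1    1    1    2    2
  d   0    1    1    1    1    2    2
  b   0    1    1    1    1    2    2
  c   0    1    1    2    2    2    2
LCS length = dp[6][6] = 2

2


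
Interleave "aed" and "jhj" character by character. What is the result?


Interleaving "aed" and "jhj":
  Position 0: 'a' from first, 'j' from second => "aj"
  Position 1: 'e' from first, 'h' from second => "eh"
  Position 2: 'd' from first, 'j' from second => "dj"
Result: ajehdj

ajehdj


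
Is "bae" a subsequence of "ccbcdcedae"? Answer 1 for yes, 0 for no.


Check if "bae" is a subsequence of "ccbcdcedae"
Greedy scan:
  Position 0 ('c'): no match needed
  Position 1 ('c'): no match needed
  Position 2 ('b'): matches sub[0] = 'b'
  Position 3 ('c'): no match needed
  Position 4 ('d'): no match needed
  Position 5 ('c'): no match needed
  Position 6 ('e'): no match needed
  Position 7 ('d'): no match needed
  Position 8 ('a'): matches sub[1] = 'a'
  Position 9 ('e'): matches sub[2] = 'e'
All 3 characters matched => is a subsequence

1


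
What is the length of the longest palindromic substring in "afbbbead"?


Input: "afbbbead"
Checking substrings for palindromes:
  [2:5] "bbb" (len 3) => palindrome
  [2:4] "bb" (len 2) => palindrome
  [3:5] "bb" (len 2) => palindrome
Longest palindromic substring: "bbb" with length 3

3


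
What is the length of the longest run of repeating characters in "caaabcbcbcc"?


Input: "caaabcbcbcc"
Scanning for longest run:
  Position 1 ('a'): new char, reset run to 1
  Position 2 ('a'): continues run of 'a', length=2
  Position 3 ('a'): continues run of 'a', length=3
  Position 4 ('b'): new char, reset run to 1
  Position 5 ('c'): new char, reset run to 1
  Position 6 ('b'): new char, reset run to 1
  Position 7 ('c'): new char, reset run to 1
  Position 8 ('b'): new char, reset run to 1
  Position 9 ('c'): new char, reset run to 1
  Position 10 ('c'): continues run of 'c', length=2
Longest run: 'a' with length 3

3


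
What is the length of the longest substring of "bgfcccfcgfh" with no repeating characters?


Input: "bgfcccfcgfh"
Sliding window (track last position of each char):
  Position 0 ('b'): window [0,0] length 1 -- new best
  Position 1 ('g'): window [0,1] length 2 -- new best
  Position 2 ('f'): window [0,2] length 3 -- new best
  Position 3 ('c'): window [0,3] length 4 -- new best
  Position 4 ('c'): repeat (last at 3), move window start to 4
  Position 4 ('c'): window [4,4] length 1
  Position 5 ('c'): repeat (last at 4), move window start to 5
  Position 5 ('c'): window [5,5] length 1
  Position 6 ('f'): window [5,6] length 2
  Position 7 ('c'): repeat (last at 5), move window start to 6
  Position 7 ('c'): window [6,7] length 2
  Position 8 ('g'): window [6,8] length 3
  Position 9 ('f'): repeat (last at 6), move window start to 7
  Position 9 ('f'): window [7,9] length 3
  Position 10 ('h'): window [7,10] length 4
Longest substring with no repeats: "bgfc" with length 4

4


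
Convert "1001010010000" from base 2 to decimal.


Input: "1001010010000" in base 2
Positional expansion:
  Digit '1' (value 1) x 2^12 = 4096
  Digit '0' (value 0) x 2^11 = 0
  Digit '0' (value 0) x 2^10 = 0
  Digit '1' (value 1) x 2^9 = 512
  Digit '0' (value 0) x 2^8 = 0
  Digit '1' (value 1) x 2^7 = 128
  Digit '0' (value 0) x 2^6 = 0
  Digit '0' (value 0) x 2^5 = 0
  Digit '1' (value 1) x 2^4 = 16
  Digit '0' (value 0) x 2^3 = 0
  Digit '0' (value 0) x 2^2 = 0
  Digit '0' (value 0) x 2^1 = 0
  Digit '0' (value 0) x 2^0 = 0
Sum = 4752

4752


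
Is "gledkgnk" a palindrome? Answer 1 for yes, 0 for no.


Input: gledkgnk
Reversed: kngkdelg
  Compare pos 0 ('g') with pos 7 ('k'): MISMATCH
  Compare pos 1 ('l') with pos 6 ('n'): MISMATCH
  Compare pos 2 ('e') with pos 5 ('g'): MISMATCH
  Compare pos 3 ('d') with pos 4 ('k'): MISMATCH
Result: not a palindrome

0


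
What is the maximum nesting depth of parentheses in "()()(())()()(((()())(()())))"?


Input: "()()(())()()(((()())(()())))"
Tracking depth:
  Position 0 '(': depth becomes 1
  Position 1 ')': depth becomes 0
  Position 2 '(': depth becomes 1
  Position 3 ')': depth becomes 0
  Position 4 '(': depth becomes 1
  Position 5 '(': depth becomes 2
  Position 6 ')': depth becomes 1
  Position 7 ')': depth becomes 0
  Position 8 '(': depth becomes 1
  Position 9 ')': depth becomes 0
  Position 10 '(': depth becomes 1
  Position 11 ')': depth becomes 0
  Position 12 '(': depth becomes 1
  Position 13 '(': depth becomes 2
  Position 14 '(': depth becomes 3
  Position 15 '(': depth becomes 4
  Position 16 ')': depth becomes 3
  Position 17 '(': depth becomes 4
  Position 18 ')': depth becomes 3
  Position 19 ')': depth becomes 2
  Position 20 '(': depth becomes 3
  Position 21 '(': depth becomes 4
  Position 22 ')': depth becomes 3
  Position 23 '(': depth becomes 4
  Position 24 ')': depth becomes 3
  Position 25 ')': depth becomes 2
  Position 26 ')': depth becomes 1
  Position 27 ')': depth becomes 0
Maximum depth reached: 4

4


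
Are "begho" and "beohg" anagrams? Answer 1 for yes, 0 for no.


Strings: "begho", "beohg"
Sorted first:  begho
Sorted second: begho
Sorted forms match => anagrams

1


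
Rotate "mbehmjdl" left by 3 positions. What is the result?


Input: "mbehmjdl", rotate left by 3
First 3 characters: "mbe"
Remaining characters: "hmjdl"
Concatenate remaining + first: "hmjdl" + "mbe" = "hmjdlmbe"

hmjdlmbe


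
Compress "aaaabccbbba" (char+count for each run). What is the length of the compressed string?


Input: aaaabccbbba
Runs:
  'a' x 4 => "a4"
  'b' x 1 => "b1"
  'c' x 2 => "c2"
  'b' x 3 => "b3"
  'a' x 1 => "a1"
Compressed: "a4b1c2b3a1"
Compressed length: 10

10


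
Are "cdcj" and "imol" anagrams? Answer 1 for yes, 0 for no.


Strings: "cdcj", "imol"
Sorted first:  ccdj
Sorted second: ilmo
Differ at position 0: 'c' vs 'i' => not anagrams

0


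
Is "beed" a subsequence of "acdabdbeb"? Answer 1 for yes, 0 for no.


Check if "beed" is a subsequence of "acdabdbeb"
Greedy scan:
  Position 0 ('a'): no match needed
  Position 1 ('c'): no match needed
  Position 2 ('d'): no match needed
  Position 3 ('a'): no match needed
  Position 4 ('b'): matches sub[0] = 'b'
  Position 5 ('d'): no match needed
  Position 6 ('b'): no match needed
  Position 7 ('e'): matches sub[1] = 'e'
  Position 8 ('b'): no match needed
Only matched 2/4 characters => not a subsequence

0


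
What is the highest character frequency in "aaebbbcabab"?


Input: aaebbbcabab
Character counts:
  'a': 4
  'b': 5
  'c': 1
  'e': 1
Maximum frequency: 5

5


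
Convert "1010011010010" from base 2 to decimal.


Input: "1010011010010" in base 2
Positional expansion:
  Digit '1' (value 1) x 2^12 = 4096
  Digit '0' (value 0) x 2^11 = 0
  Digit '1' (value 1) x 2^10 = 1024
  Digit '0' (value 0) x 2^9 = 0
  Digit '0' (value 0) x 2^8 = 0
  Digit '1' (value 1) x 2^7 = 128
  Digit '1' (value 1) x 2^6 = 64
  Digit '0' (value 0) x 2^5 = 0
  Digit '1' (value 1) x 2^4 = 16
  Digit '0' (value 0) x 2^3 = 0
  Digit '0' (value 0) x 2^2 = 0
  Digit '1' (value 1) x 2^1 = 2
  Digit '0' (value 0) x 2^0 = 0
Sum = 5330

5330


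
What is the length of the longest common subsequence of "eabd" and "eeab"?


LCS of "eabd" and "eeab"
DP table:
           e    e    a    b
      0    0    0    0    0
  e   0    1    1    1    1
  a   0    1    1    2    2
  b   0    1    1    2    3
  d   0    1    1    2    3
LCS length = dp[4][4] = 3

3


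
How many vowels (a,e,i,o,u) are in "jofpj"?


Input: jofpj
Checking each character:
  'j' at position 0: consonant
  'o' at position 1: vowel (running total: 1)
  'f' at position 2: consonant
  'p' at position 3: consonant
  'j' at position 4: consonant
Total vowels: 1

1


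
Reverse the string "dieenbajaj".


Input: dieenbajaj
Reading characters right to left:
  Position 9: 'j'
  Position 8: 'a'
  Position 7: 'j'
  Position 6: 'a'
  Position 5: 'b'
  Position 4: 'n'
  Position 3: 'e'
  Position 2: 'e'
  Position 1: 'i'
  Position 0: 'd'
Reversed: jajabneeid

jajabneeid


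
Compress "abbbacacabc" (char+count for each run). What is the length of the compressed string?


Input: abbbacacabc
Runs:
  'a' x 1 => "a1"
  'b' x 3 => "b3"
  'a' x 1 => "a1"
  'c' x 1 => "c1"
  'a' x 1 => "a1"
  'c' x 1 => "c1"
  'a' x 1 => "a1"
  'b' x 1 => "b1"
  'c' x 1 => "c1"
Compressed: "a1b3a1c1a1c1a1b1c1"
Compressed length: 18

18


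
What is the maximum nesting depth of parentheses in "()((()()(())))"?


Input: "()((()()(())))"
Tracking depth:
  Position 0 '(': depth becomes 1
  Position 1 ')': depth becomes 0
  Position 2 '(': depth becomes 1
  Position 3 '(': depth becomes 2
  Position 4 '(': depth becomes 3
  Position 5 ')': depth becomes 2
  Position 6 '(': depth becomes 3
  Position 7 ')': depth becomes 2
  Position 8 '(': depth becomes 3
  Position 9 '(': depth becomes 4
  Position 10 ')': depth becomes 3
  Position 11 ')': depth becomes 2
  Position 12 ')': depth becomes 1
  Position 13 ')': depth becomes 0
Maximum depth reached: 4

4


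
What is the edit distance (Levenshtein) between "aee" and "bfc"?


Computing edit distance: "aee" -> "bfc"
DP table:
           b    f    c
      0    1    2    3
  a   1    1    2    3
  e   2    2    2    3
  e   3    3    3    3
Edit distance = dp[3][3] = 3

3


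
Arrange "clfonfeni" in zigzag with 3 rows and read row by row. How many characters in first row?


Zigzag "clfonfeni" into 3 rows:
Placing characters:
  'c' => row 0
  'l' => row 1
  'f' => row 2
  'o' => row 1
  'n' => row 0
  'f' => row 1
  'e' => row 2
  'n' => row 1
  'i' => row 0
Rows:
  Row 0: "cni"
  Row 1: "lofn"
  Row 2: "fe"
First row length: 3

3


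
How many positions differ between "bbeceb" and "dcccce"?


Comparing "bbeceb" and "dcccce" position by position:
  Position 0: 'b' vs 'd' => DIFFER
  Position 1: 'b' vs 'c' => DIFFER
  Position 2: 'e' vs 'c' => DIFFER
  Position 3: 'c' vs 'c' => same
  Position 4: 'e' vs 'c' => DIFFER
  Position 5: 'b' vs 'e' => DIFFER
Positions that differ: 5

5


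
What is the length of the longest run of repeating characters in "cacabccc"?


Input: "cacabccc"
Scanning for longest run:
  Position 1 ('a'): new char, reset run to 1
  Position 2 ('c'): new char, reset run to 1
  Position 3 ('a'): new char, reset run to 1
  Position 4 ('b'): new char, reset run to 1
  Position 5 ('c'): new char, reset run to 1
  Position 6 ('c'): continues run of 'c', length=2
  Position 7 ('c'): continues run of 'c', length=3
Longest run: 'c' with length 3

3


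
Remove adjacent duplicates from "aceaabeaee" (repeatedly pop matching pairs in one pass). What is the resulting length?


Input: aceaabeaee
Stack-based adjacent duplicate removal:
  Read 'a': push. Stack: a
  Read 'c': push. Stack: ac
  Read 'e': push. Stack: ace
  Read 'a': push. Stack: acea
  Read 'a': matches stack top 'a' => pop. Stack: ace
  Read 'b': push. Stack: aceb
  Read 'e': push. Stack: acebe
  Read 'a': push. Stack: acebea
  Read 'e': push. Stack: acebeae
  Read 'e': matches stack top 'e' => pop. Stack: acebea
Final stack: "acebea" (length 6)

6


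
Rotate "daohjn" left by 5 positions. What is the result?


Input: "daohjn", rotate left by 5
First 5 characters: "daohj"
Remaining characters: "n"
Concatenate remaining + first: "n" + "daohj" = "ndaohj"

ndaohj


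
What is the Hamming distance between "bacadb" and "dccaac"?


Comparing "bacadb" and "dccaac" position by position:
  Position 0: 'b' vs 'd' => differ
  Position 1: 'a' vs 'c' => differ
  Position 2: 'c' vs 'c' => same
  Position 3: 'a' vs 'a' => same
  Position 4: 'd' vs 'a' => differ
  Position 5: 'b' vs 'c' => differ
Total differences (Hamming distance): 4

4


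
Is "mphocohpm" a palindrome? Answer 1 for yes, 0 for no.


Input: mphocohpm
Reversed: mphocohpm
  Compare pos 0 ('m') with pos 8 ('m'): match
  Compare pos 1 ('p') with pos 7 ('p'): match
  Compare pos 2 ('h') with pos 6 ('h'): match
  Compare pos 3 ('o') with pos 5 ('o'): match
Result: palindrome

1


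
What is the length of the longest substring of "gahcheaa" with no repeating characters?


Input: "gahcheaa"
Sliding window (track last position of each char):
  Position 0 ('g'): window [0,0] length 1 -- new best
  Position 1 ('a'): window [0,1] length 2 -- new best
  Position 2 ('h'): window [0,2] length 3 -- new best
  Position 3 ('c'): window [0,3] length 4 -- new best
  Position 4 ('h'): repeat (last at 2), move window start to 3
  Position 4 ('h'): window [3,4] length 2
  Position 5 ('e'): window [3,5] length 3
  Position 6 ('a'): window [3,6] length 4
  Position 7 ('a'): repeat (last at 6), move window start to 7
  Position 7 ('a'): window [7,7] length 1
Longest substring with no repeats: "gahc" with length 4

4


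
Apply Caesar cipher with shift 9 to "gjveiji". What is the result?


Caesar cipher: shift "gjveiji" by 9
  'g' (pos 6) + 9 = pos 15 = 'p'
  'j' (pos 9) + 9 = pos 18 = 's'
  'v' (pos 21) + 9 = pos 4 = 'e'
  'e' (pos 4) + 9 = pos 13 = 'n'
  'i' (pos 8) + 9 = pos 17 = 'r'
  'j' (pos 9) + 9 = pos 18 = 's'
  'i' (pos 8) + 9 = pos 17 = 'r'
Result: psenrsr

psenrsr


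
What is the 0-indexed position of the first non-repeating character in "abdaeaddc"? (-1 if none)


Input: abdaeaddc
Character frequencies:
  'a': 3
  'b': 1
  'c': 1
  'd': 3
  'e': 1
Scanning left to right for freq == 1:
  Position 0 ('a'): freq=3, skip
  Position 1 ('b'): unique! => answer = 1

1


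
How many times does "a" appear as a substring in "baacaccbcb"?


Searching for "a" in "baacaccbcb"
Scanning each position:
  Position 0: "b" => no
  Position 1: "a" => MATCH
  Position 2: "a" => MATCH
  Position 3: "c" => no
  Position 4: "a" => MATCH
  Position 5: "c" => no
  Position 6: "c" => no
  Position 7: "b" => no
  Position 8: "c" => no
  Position 9: "b" => no
Total occurrences: 3

3


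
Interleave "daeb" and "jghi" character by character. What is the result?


Interleaving "daeb" and "jghi":
  Position 0: 'd' from first, 'j' from second => "dj"
  Position 1: 'a' from first, 'g' from second => "ag"
  Position 2: 'e' from first, 'h' from second => "eh"
  Position 3: 'b' from first, 'i' from second => "bi"
Result: djagehbi

djagehbi


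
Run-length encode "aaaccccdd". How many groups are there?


Input: aaaccccdd
Scanning for consecutive runs:
  Group 1: 'a' x 3 (positions 0-2)
  Group 2: 'c' x 4 (positions 3-6)
  Group 3: 'd' x 2 (positions 7-8)
Total groups: 3

3


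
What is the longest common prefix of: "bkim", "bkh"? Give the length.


Words: bkim, bkh
  Position 0: all 'b' => match
  Position 1: all 'k' => match
  Position 2: ('i', 'h') => mismatch, stop
LCP = "bk" (length 2)

2


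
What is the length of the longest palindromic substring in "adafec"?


Input: "adafec"
Checking substrings for palindromes:
  [0:3] "ada" (len 3) => palindrome
Longest palindromic substring: "ada" with length 3

3


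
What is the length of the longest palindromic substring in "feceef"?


Input: "feceef"
Checking substrings for palindromes:
  [1:4] "ece" (len 3) => palindrome
  [3:5] "ee" (len 2) => palindrome
Longest palindromic substring: "ece" with length 3

3


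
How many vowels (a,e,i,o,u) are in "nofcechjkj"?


Input: nofcechjkj
Checking each character:
  'n' at position 0: consonant
  'o' at position 1: vowel (running total: 1)
  'f' at position 2: consonant
  'c' at position 3: consonant
  'e' at position 4: vowel (running total: 2)
  'c' at position 5: consonant
  'h' at position 6: consonant
  'j' at position 7: consonant
  'k' at position 8: consonant
  'j' at position 9: consonant
Total vowels: 2

2


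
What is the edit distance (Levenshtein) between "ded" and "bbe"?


Computing edit distance: "ded" -> "bbe"
DP table:
           b    b    e
      0    1    2    3
  d   1    1    2    3
  e   2    2    2    2
  d   3    3    3    3
Edit distance = dp[3][3] = 3

3


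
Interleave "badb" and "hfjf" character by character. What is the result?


Interleaving "badb" and "hfjf":
  Position 0: 'b' from first, 'h' from second => "bh"
  Position 1: 'a' from first, 'f' from second => "af"
  Position 2: 'd' from first, 'j' from second => "dj"
  Position 3: 'b' from first, 'f' from second => "bf"
Result: bhafdjbf

bhafdjbf


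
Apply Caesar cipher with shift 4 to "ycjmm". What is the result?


Caesar cipher: shift "ycjmm" by 4
  'y' (pos 24) + 4 = pos 2 = 'c'
  'c' (pos 2) + 4 = pos 6 = 'g'
  'j' (pos 9) + 4 = pos 13 = 'n'
  'm' (pos 12) + 4 = pos 16 = 'q'
  'm' (pos 12) + 4 = pos 16 = 'q'
Result: cgnqq

cgnqq


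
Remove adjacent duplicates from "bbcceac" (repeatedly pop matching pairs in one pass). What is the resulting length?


Input: bbcceac
Stack-based adjacent duplicate removal:
  Read 'b': push. Stack: b
  Read 'b': matches stack top 'b' => pop. Stack: (empty)
  Read 'c': push. Stack: c
  Read 'c': matches stack top 'c' => pop. Stack: (empty)
  Read 'e': push. Stack: e
  Read 'a': push. Stack: ea
  Read 'c': push. Stack: eac
Final stack: "eac" (length 3)

3
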